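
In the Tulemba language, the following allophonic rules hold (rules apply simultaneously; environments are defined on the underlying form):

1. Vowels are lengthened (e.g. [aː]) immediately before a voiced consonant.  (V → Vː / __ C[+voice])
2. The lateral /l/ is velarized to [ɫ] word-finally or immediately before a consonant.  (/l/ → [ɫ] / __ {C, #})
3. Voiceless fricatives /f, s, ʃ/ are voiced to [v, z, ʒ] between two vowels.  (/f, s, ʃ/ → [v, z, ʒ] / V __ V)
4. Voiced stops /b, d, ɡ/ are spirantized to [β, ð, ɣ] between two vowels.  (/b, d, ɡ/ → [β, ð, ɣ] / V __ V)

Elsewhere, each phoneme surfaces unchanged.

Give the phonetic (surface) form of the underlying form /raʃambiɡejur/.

/r/ — not in any rule's target class → [r].
/a/ (between /r/ and /ʃ/): rule 1 targets it, but not before a voiced consonant → unchanged [a].
Rule 3 applies to /ʃ/ (between /a/ and /a/: between two vowels) → [ʒ].
/a/ — between /ʃ/ and /m/, before a voiced consonant — surfaces as [aː] (rule 1).
/m/ (between /a/ and /b/) is unaffected → [m].
/b/ (between /m/ and /i/) is in the target of rule 4 but the environment (between two vowels) is not met → [b].
/i/ (between /b/ and /ɡ/): before a voiced consonant, so rule 1 applies → [iː].
/ɡ/ (between /i/ and /e/) occurs between two vowels → [ɣ] by rule 4.
/e/ (between /ɡ/ and /j/) occurs before a voiced consonant → [eː] by rule 1.
/j/ (between /e/ and /u/): no rule targets it → [j].
Rule 1 applies to /u/ (between /j/ and /r/: before a voiced consonant) → [uː].
/r/ — not in any rule's target class → [r].

[raʒaːmbiːɣeːjuːr]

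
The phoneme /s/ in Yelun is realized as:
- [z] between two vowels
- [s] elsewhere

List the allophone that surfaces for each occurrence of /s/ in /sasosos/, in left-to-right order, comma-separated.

[s], [z], [z], [s]

Occurrence 1 (position 1): no conditioning environment matches → elsewhere allophone [s].
Occurrence 2 (position 3): between two vowels → [z].
Occurrence 3 (position 5): between two vowels → [z].
Occurrence 4 (position 7): no conditioning environment matches → elsewhere allophone [s].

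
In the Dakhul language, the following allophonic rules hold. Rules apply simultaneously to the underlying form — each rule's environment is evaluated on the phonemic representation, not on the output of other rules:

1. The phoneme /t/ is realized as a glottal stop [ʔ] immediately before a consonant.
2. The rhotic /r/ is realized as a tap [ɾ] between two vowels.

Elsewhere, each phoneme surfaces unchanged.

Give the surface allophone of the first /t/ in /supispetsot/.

[ʔ]

Rule 1 applies to /t/ (between /e/ and /s/: immediately before a consonant) → [ʔ].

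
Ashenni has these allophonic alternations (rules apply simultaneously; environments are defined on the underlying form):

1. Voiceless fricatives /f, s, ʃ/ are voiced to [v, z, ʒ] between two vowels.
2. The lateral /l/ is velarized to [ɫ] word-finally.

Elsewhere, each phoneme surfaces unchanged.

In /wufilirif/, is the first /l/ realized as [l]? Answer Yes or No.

Yes

/l/ (between /i/ and /i/): rule 2 targets it, but not word-finally → unchanged [l].
The actual realization is [l], which matches [l].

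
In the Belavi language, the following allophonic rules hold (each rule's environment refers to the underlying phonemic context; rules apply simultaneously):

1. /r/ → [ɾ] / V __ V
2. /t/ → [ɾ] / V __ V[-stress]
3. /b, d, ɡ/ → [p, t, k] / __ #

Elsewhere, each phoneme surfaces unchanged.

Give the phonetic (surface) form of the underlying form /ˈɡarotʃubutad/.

/ɡ/ (word-initial) fails the environment for rule 3, so it stays [ɡ].
/r/ — between /a/ and /o/, between two vowels — surfaces as [ɾ] (rule 1).
/t/ — between /o/ and /ʃ/; rule 2 does not apply here → [t].
/b/ — between /u/ and /u/; rule 3 does not apply here → [b].
/t/ (between /u/ and /a/): between a vowel and a following unstressed vowel, so rule 2 applies → [ɾ].
/d/ — word-final, word-finally — surfaces as [t] (rule 3).

[ˈɡaɾotʃubuɾat]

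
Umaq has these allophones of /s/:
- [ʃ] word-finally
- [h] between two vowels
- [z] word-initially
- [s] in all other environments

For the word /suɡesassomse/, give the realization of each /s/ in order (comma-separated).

Occurrence 1 (position 1): word-initially → [z].
Occurrence 2 (position 5): between two vowels → [h].
Occurrence 3 (position 7): no conditioning environment matches → elsewhere allophone [s].
Occurrence 4 (position 8): no conditioning environment matches → elsewhere allophone [s].
Occurrence 5 (position 11): no conditioning environment matches → elsewhere allophone [s].

[z], [h], [s], [s], [s]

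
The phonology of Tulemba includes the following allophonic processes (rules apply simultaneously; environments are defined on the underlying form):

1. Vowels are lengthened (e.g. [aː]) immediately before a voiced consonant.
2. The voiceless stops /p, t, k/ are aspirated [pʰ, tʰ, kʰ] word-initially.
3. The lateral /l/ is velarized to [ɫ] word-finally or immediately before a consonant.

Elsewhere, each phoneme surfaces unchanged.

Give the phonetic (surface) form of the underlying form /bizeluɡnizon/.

/b/ (word-initial): no rule targets it → [b].
Rule 1 applies to /i/ (between /b/ and /z/: before a voiced consonant) → [iː].
/z/ (between /i/ and /e/): no rule targets it → [z].
Rule 1 applies to /e/ (between /z/ and /l/: before a voiced consonant) → [eː].
/l/ — between /e/ and /u/; rule 3 does not apply here → [l].
/u/ (between /l/ and /ɡ/): before a voiced consonant, so rule 1 applies → [uː].
/ɡ/ (between /u/ and /n/): no rule targets it → [ɡ].
/n/ — not in any rule's target class → [n].
/i/ (between /n/ and /z/) occurs before a voiced consonant → [iː] by rule 1.
/z/ — not in any rule's target class → [z].
/o/ (between /z/ and /n/) occurs before a voiced consonant → [oː] by rule 1.
/n/ — not in any rule's target class → [n].

[biːzeːluːɡniːzoːn]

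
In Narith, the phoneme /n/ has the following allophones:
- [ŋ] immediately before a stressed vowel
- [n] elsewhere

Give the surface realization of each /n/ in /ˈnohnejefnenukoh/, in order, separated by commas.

[ŋ], [n], [n], [n]

Occurrence 1 (position 1): immediately before a stressed vowel → [ŋ].
Occurrence 2 (position 4): no conditioning environment matches → elsewhere allophone [n].
Occurrence 3 (position 9): no conditioning environment matches → elsewhere allophone [n].
Occurrence 4 (position 11): no conditioning environment matches → elsewhere allophone [n].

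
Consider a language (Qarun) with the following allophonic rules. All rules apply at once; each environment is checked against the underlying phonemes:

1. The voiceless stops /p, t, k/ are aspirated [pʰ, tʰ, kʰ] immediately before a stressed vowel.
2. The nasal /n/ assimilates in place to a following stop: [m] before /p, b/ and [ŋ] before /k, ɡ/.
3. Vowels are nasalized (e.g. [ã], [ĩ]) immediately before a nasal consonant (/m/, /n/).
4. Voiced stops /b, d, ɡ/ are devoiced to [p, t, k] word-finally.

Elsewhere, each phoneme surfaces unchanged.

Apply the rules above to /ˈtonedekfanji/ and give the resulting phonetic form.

/t/ meets the environment for rule 1 (immediately before a stressed vowel) → [tʰ].
/o/ meets the environment for rule 3 (before a nasal consonant) → [õ].
/n/ (between /o/ and /e/) is in the target of rule 2 but the environment (before a labial or velar stop) is not met → [n].
/e/ (between /n/ and /d/): rule 3 targets it, but not before a nasal consonant → unchanged [e].
/d/ — between /e/ and /e/; rule 4 does not apply here → [d].
/e/ — between /d/ and /k/; rule 3 does not apply here → [e].
/k/ (between /e/ and /f/) is in the target of rule 1 but the environment (immediately before a stressed vowel) is not met → [k].
/f/ (between /k/ and /a/): no rule targets it → [f].
/a/ (between /f/ and /n/): before a nasal consonant, so rule 3 applies → [ã].
/n/ (between /a/ and /j/) fails the environment for rule 2, so it stays [n].
/j/ stays [j].
/i/ (word-final): rule 3 targets it, but not before a nasal consonant → unchanged [i].

[ˈtʰõnedekfãnji]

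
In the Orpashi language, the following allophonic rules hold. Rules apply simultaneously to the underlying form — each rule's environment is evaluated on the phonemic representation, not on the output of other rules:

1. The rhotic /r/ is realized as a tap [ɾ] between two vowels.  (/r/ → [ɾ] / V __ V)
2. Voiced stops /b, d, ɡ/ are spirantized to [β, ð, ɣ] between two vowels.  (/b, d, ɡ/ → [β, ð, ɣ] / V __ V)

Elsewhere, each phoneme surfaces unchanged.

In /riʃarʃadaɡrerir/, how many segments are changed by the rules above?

Segments that undergo a rule: /d/ → [ð] (rule 2); /r/ → [ɾ] (rule 1).
All other segments surface unchanged.

2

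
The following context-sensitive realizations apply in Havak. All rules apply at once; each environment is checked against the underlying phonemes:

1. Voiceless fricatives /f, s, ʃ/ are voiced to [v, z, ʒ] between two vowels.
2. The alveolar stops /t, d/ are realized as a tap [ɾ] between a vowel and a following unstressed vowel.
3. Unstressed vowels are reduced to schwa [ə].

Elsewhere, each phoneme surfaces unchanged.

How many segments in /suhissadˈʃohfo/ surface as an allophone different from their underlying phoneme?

4

Segments that undergo a rule: /u/ → [ə] (rule 3); /i/ → [ə] (rule 3); /a/ → [ə] (rule 3); /o/ → [ə] (rule 3).
All other segments surface unchanged.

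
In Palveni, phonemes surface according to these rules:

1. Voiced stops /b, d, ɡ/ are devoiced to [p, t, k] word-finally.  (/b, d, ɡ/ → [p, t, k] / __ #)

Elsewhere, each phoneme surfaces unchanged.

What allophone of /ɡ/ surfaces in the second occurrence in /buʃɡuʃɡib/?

[ɡ]

/ɡ/ — between /ʃ/ and /i/; rule 1 does not apply here → [ɡ].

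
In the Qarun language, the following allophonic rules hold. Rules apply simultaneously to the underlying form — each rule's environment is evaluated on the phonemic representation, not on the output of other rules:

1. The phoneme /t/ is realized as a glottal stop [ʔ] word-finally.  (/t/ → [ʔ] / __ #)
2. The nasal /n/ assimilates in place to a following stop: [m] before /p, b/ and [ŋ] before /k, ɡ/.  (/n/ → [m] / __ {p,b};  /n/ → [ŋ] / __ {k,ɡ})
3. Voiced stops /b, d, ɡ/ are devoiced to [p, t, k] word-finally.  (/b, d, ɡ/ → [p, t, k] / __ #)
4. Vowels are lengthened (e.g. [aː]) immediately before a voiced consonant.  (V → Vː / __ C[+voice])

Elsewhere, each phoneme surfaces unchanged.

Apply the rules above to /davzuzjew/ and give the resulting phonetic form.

[daːvzuːzjeːw]

/d/ — word-initial; rule 3 does not apply here → [d].
Rule 4 applies to /a/ (between /d/ and /v/: before a voiced consonant) → [aː].
/v/ stays [v].
/z/ — not in any rule's target class → [z].
/u/ (between /z/ and /z/): before a voiced consonant, so rule 4 applies → [uː].
/z/ — not in any rule's target class → [z].
/j/ (between /z/ and /e/): no rule targets it → [j].
/e/ (between /j/ and /w/) occurs before a voiced consonant → [eː] by rule 4.
/w/ (word-final) is unaffected → [w].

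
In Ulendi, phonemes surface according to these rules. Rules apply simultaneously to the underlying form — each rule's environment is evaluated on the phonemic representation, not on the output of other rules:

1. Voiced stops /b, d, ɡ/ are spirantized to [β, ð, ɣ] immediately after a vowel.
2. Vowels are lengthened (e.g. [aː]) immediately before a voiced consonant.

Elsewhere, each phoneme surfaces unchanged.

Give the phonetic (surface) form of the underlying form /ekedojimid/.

/e/ — word-initial; rule 2 does not apply here → [e].
/k/ (between /e/ and /e/) is unaffected → [k].
/e/ meets the environment for rule 2 (before a voiced consonant) → [eː].
/d/ — between /e/ and /o/, immediately after a vowel — surfaces as [ð] (rule 1).
/o/ (between /d/ and /j/): before a voiced consonant, so rule 2 applies → [oː].
/j/ (between /o/ and /i/): no rule targets it → [j].
/i/ — between /j/ and /m/, before a voiced consonant — surfaces as [iː] (rule 2).
/m/ (between /i/ and /i/): no rule targets it → [m].
/i/ — between /m/ and /d/, before a voiced consonant — surfaces as [iː] (rule 2).
Rule 1 applies to /d/ (word-final: immediately after a vowel) → [ð].

[ekeːðoːjiːmiːð]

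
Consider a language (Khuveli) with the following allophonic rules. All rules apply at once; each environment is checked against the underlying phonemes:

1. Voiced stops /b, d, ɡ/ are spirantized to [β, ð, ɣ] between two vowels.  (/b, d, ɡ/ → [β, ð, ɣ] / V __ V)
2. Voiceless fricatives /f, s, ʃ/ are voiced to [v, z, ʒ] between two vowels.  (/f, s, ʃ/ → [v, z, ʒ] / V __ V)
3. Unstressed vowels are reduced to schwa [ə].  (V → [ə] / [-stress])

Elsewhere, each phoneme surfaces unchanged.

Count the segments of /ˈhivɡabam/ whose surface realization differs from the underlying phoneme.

3

Segments that undergo a rule: /a/ → [ə] (rule 3); /b/ → [β] (rule 1); /a/ → [ə] (rule 3).
All other segments surface unchanged.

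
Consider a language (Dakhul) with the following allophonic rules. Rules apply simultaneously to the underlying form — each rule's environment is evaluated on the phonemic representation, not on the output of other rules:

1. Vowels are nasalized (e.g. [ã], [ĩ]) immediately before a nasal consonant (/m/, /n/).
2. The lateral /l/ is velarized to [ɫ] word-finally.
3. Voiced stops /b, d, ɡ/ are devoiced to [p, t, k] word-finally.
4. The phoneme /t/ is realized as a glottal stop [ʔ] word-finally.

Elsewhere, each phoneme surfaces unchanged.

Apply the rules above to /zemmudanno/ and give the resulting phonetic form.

/z/ stays [z].
/e/ — between /z/ and /m/, before a nasal consonant — surfaces as [ẽ] (rule 1).
/m/ (between /e/ and /m/): no rule targets it → [m].
/m/ (between /m/ and /u/): no rule targets it → [m].
/u/ (between /m/ and /d/) fails the environment for rule 1, so it stays [u].
/d/ (between /u/ and /a/) fails the environment for rule 3, so it stays [d].
/a/ — between /d/ and /n/, before a nasal consonant — surfaces as [ã] (rule 1).
/n/ (between /a/ and /n/) is unaffected → [n].
/n/ (between /n/ and /o/) is unaffected → [n].
/o/ (word-final): rule 1 targets it, but not before a nasal consonant → unchanged [o].

[zẽmmudãnno]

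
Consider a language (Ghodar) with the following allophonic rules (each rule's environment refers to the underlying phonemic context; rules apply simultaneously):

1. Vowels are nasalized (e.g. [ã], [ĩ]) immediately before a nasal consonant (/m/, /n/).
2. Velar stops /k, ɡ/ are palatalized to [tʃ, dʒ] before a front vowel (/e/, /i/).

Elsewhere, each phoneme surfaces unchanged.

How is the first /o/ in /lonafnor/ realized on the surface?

[õ]

Rule 1 applies to /o/ (between /l/ and /n/: before a nasal consonant) → [õ].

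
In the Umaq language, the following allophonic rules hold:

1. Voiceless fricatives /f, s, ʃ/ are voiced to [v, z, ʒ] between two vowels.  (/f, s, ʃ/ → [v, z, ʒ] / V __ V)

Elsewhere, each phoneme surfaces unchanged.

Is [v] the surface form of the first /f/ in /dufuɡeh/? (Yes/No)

/f/ — between /u/ and /u/, between two vowels — surfaces as [v] (rule 1).
The actual realization is [v], which matches [v].

Yes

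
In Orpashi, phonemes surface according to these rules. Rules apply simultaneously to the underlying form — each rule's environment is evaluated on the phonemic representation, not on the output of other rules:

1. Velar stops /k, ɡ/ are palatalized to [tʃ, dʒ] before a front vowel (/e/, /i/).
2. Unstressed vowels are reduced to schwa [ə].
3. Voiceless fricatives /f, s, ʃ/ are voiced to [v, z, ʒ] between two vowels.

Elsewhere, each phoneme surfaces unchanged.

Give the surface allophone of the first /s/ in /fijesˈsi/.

[s]

/s/ (between /e/ and /s/): rule 3 targets it, but not between two vowels → unchanged [s].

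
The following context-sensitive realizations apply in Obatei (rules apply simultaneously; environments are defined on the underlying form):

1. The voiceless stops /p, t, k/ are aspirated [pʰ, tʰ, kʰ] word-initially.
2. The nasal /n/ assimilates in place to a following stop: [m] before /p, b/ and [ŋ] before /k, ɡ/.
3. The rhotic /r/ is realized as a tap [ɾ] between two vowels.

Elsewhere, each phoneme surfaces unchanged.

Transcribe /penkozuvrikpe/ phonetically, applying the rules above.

/p/ (word-initial): word-initially, so rule 1 applies → [pʰ].
/n/ meets the environment for rule 2 (before a labial or velar stop) → [ŋ].
/k/ (between /n/ and /o/) fails the environment for rule 1, so it stays [k].
/r/ (between /v/ and /i/) fails the environment for rule 3, so it stays [r].
/k/ (between /i/ and /p/) is in the target of rule 1 but the environment (word-initially) is not met → [k].
/p/ (between /k/ and /e/): rule 1 targets it, but not word-initially → unchanged [p].

[pʰeŋkozuvrikpe]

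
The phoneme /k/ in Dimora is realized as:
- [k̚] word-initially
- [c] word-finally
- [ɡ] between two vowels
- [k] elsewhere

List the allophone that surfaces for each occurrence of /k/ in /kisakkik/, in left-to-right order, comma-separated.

Occurrence 1 (position 1): word-initially → [k̚].
Occurrence 2 (position 5): no conditioning environment matches → elsewhere allophone [k].
Occurrence 3 (position 6): no conditioning environment matches → elsewhere allophone [k].
Occurrence 4 (position 8): word-finally → [c].

[k̚], [k], [k], [c]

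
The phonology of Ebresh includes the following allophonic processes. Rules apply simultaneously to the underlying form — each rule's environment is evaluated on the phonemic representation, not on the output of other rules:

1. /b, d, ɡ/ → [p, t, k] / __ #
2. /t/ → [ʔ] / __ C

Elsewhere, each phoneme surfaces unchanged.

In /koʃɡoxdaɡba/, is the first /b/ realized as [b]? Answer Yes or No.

Yes

/b/ (between /ɡ/ and /a/) fails the environment for rule 1, so it stays [b].
The actual realization is [b], which matches [b].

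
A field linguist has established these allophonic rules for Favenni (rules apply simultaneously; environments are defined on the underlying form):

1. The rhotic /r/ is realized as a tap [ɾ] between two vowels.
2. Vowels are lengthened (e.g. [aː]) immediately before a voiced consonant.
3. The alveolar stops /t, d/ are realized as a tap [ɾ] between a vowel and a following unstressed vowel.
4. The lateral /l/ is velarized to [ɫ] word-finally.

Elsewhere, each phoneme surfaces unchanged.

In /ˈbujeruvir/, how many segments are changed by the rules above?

Segments that undergo a rule: /u/ → [uː] (rule 2); /e/ → [eː] (rule 2); /r/ → [ɾ] (rule 1); /u/ → [uː] (rule 2); /i/ → [iː] (rule 2).
All other segments surface unchanged.

5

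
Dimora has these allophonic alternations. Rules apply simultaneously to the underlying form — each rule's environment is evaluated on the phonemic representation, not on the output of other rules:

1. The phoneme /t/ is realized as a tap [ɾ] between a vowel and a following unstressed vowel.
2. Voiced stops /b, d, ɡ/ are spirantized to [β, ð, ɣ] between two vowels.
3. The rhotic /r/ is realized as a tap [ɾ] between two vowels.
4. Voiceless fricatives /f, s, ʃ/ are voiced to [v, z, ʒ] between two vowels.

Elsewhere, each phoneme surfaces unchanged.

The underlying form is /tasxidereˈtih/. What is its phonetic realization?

[tasxiðeɾeˈtih]

/t/ (word-initial) is in the target of rule 1 but the environment (between a vowel and a following unstressed vowel) is not met → [t].
/a/ — not in any rule's target class → [a].
/s/ — between /a/ and /x/; rule 4 does not apply here → [s].
/x/ — not in any rule's target class → [x].
/i/ — not in any rule's target class → [i].
/d/ (between /i/ and /e/): between two vowels, so rule 2 applies → [ð].
/e/ (between /d/ and /r/) is unaffected → [e].
Rule 3 applies to /r/ (between /e/ and /e/: between two vowels) → [ɾ].
/e/ — not in any rule's target class → [e].
/t/ (between /e/ and /i/) fails the environment for rule 1, so it stays [t].
/i/ — not in any rule's target class → [i].
/h/ — not in any rule's target class → [h].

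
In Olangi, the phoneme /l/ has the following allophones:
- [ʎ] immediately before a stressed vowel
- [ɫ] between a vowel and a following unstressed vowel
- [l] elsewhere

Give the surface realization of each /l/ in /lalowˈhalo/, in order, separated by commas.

Occurrence 1 (position 1): no conditioning environment matches → elsewhere allophone [l].
Occurrence 2 (position 3): between a vowel and a following unstressed vowel → [ɫ].
Occurrence 3 (position 8): between a vowel and a following unstressed vowel → [ɫ].

[l], [ɫ], [ɫ]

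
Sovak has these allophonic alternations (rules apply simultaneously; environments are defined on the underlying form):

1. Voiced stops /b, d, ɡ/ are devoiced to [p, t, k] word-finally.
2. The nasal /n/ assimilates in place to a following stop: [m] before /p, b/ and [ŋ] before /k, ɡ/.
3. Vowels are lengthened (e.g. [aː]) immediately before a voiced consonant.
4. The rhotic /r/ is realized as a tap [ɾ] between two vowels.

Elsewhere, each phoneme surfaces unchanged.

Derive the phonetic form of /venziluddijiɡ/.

[veːnziːluːddiːjiːk]

/v/ (word-initial) is unaffected → [v].
/e/ — between /v/ and /n/, before a voiced consonant — surfaces as [eː] (rule 3).
/n/ (between /e/ and /z/) is in the target of rule 2 but the environment (before a labial or velar stop) is not met → [n].
/z/ (between /n/ and /i/): no rule targets it → [z].
Rule 3 applies to /i/ (between /z/ and /l/: before a voiced consonant) → [iː].
/l/ (between /i/ and /u/): no rule targets it → [l].
/u/ — between /l/ and /d/, before a voiced consonant — surfaces as [uː] (rule 3).
/d/ (between /u/ and /d/): rule 1 targets it, but not word-finally → unchanged [d].
/d/ (between /d/ and /i/) is in the target of rule 1 but the environment (word-finally) is not met → [d].
/i/ — between /d/ and /j/, before a voiced consonant — surfaces as [iː] (rule 3).
/j/ (between /i/ and /i/): no rule targets it → [j].
/i/ (between /j/ and /ɡ/): before a voiced consonant, so rule 3 applies → [iː].
/ɡ/ (word-final): word-finally, so rule 1 applies → [k].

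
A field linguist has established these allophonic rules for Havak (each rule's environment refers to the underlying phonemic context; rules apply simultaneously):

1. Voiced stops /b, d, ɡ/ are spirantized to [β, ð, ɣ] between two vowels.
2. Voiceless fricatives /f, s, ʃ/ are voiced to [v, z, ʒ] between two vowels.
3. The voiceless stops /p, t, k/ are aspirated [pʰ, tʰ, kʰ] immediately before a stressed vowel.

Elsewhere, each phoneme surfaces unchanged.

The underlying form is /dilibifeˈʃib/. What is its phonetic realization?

[diliβiveˈʒib]

/d/ (word-initial) fails the environment for rule 1, so it stays [d].
/i/ — not in any rule's target class → [i].
/l/ (between /i/ and /i/) is unaffected → [l].
/i/ — not in any rule's target class → [i].
/b/ meets the environment for rule 1 (between two vowels) → [β].
/i/ — not in any rule's target class → [i].
/f/ meets the environment for rule 2 (between two vowels) → [v].
/e/ — not in any rule's target class → [e].
/ʃ/ (between /e/ and /i/): between two vowels, so rule 2 applies → [ʒ].
/i/ (between /ʃ/ and /b/): no rule targets it → [i].
/b/ (word-final) is in the target of rule 1 but the environment (between two vowels) is not met → [b].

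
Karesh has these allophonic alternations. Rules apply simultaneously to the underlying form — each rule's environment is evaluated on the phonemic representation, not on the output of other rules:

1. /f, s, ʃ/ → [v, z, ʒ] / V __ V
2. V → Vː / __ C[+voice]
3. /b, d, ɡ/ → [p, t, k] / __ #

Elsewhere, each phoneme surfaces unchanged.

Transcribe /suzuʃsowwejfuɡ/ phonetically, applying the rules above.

[suːzuʃsoːwweːjfuːk]

/s/ (word-initial) is in the target of rule 1 but the environment (between two vowels) is not met → [s].
/u/ (between /s/ and /z/): before a voiced consonant, so rule 2 applies → [uː].
/z/ (between /u/ and /u/) is unaffected → [z].
/u/ (between /z/ and /ʃ/): rule 2 targets it, but not before a voiced consonant → unchanged [u].
/ʃ/ (between /u/ and /s/): rule 1 targets it, but not between two vowels → unchanged [ʃ].
/s/ (between /ʃ/ and /o/): rule 1 targets it, but not between two vowels → unchanged [s].
/o/ meets the environment for rule 2 (before a voiced consonant) → [oː].
/w/ stays [w].
/w/ (between /w/ and /e/) is unaffected → [w].
/e/ (between /w/ and /j/): before a voiced consonant, so rule 2 applies → [eː].
/j/ (between /e/ and /f/): no rule targets it → [j].
/f/ (between /j/ and /u/): rule 1 targets it, but not between two vowels → unchanged [f].
/u/ — between /f/ and /ɡ/, before a voiced consonant — surfaces as [uː] (rule 2).
Rule 3 applies to /ɡ/ (word-final: word-finally) → [k].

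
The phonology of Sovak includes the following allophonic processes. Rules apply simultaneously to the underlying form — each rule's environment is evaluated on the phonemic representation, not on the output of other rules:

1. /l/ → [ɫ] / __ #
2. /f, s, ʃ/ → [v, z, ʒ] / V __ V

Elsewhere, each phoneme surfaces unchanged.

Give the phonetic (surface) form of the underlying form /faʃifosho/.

[faʒivosho]

/f/ — word-initial; rule 2 does not apply here → [f].
/ʃ/ — between /a/ and /i/, between two vowels — surfaces as [ʒ] (rule 2).
/f/ (between /i/ and /o/) occurs between two vowels → [v] by rule 2.
/s/ (between /o/ and /h/) fails the environment for rule 2, so it stays [s].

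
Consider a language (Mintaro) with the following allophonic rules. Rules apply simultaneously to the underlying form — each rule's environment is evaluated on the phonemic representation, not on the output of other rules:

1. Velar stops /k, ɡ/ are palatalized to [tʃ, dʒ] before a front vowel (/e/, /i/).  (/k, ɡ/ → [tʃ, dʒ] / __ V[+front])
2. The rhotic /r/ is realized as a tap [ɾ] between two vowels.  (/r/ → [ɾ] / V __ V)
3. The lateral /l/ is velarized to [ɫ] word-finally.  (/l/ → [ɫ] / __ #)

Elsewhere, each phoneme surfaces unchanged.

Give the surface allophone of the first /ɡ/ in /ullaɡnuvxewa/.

[ɡ]

/ɡ/ (between /a/ and /n/): rule 1 targets it, but not before a front vowel → unchanged [ɡ].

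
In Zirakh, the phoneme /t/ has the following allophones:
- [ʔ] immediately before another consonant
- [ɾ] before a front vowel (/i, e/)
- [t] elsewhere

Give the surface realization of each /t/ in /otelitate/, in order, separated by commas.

[ɾ], [t], [ɾ]

Occurrence 1 (position 2): before a front vowel (/i, e/) → [ɾ].
Occurrence 2 (position 6): no conditioning environment matches → elsewhere allophone [t].
Occurrence 3 (position 8): before a front vowel (/i, e/) → [ɾ].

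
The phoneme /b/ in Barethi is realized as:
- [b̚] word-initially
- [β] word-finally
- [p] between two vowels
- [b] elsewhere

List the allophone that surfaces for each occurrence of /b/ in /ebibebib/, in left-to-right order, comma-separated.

[p], [p], [p], [β]

Occurrence 1 (position 2): between two vowels → [p].
Occurrence 2 (position 4): between two vowels → [p].
Occurrence 3 (position 6): between two vowels → [p].
Occurrence 4 (position 8): word-finally → [β].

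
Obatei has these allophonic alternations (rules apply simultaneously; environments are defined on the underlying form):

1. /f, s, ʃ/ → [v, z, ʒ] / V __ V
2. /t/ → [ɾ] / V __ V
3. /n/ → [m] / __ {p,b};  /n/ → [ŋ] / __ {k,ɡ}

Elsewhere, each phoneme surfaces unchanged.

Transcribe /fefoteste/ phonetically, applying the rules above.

[fevoɾeste]

/f/ (word-initial) is in the target of rule 1 but the environment (between two vowels) is not met → [f].
/e/ (between /f/ and /f/): no rule targets it → [e].
/f/ — between /e/ and /o/, between two vowels — surfaces as [v] (rule 1).
/o/ — not in any rule's target class → [o].
/t/ (between /o/ and /e/): between two vowels, so rule 2 applies → [ɾ].
/e/ (between /t/ and /s/): no rule targets it → [e].
/s/ (between /e/ and /t/): rule 1 targets it, but not between two vowels → unchanged [s].
/t/ — between /s/ and /e/; rule 2 does not apply here → [t].
/e/ stays [e].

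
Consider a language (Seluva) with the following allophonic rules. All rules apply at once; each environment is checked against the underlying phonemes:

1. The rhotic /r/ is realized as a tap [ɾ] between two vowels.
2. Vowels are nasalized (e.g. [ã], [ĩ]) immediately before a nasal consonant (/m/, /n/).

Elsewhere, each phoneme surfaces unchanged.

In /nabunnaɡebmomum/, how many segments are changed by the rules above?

Segments that undergo a rule: /u/ → [ũ] (rule 2); /o/ → [õ] (rule 2); /u/ → [ũ] (rule 2).
All other segments surface unchanged.

3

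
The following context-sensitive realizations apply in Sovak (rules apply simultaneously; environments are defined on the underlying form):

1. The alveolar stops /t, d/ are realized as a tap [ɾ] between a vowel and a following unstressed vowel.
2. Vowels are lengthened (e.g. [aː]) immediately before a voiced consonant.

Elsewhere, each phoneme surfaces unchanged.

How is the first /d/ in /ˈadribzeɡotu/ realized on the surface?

/d/ (between /a/ and /r/): rule 1 targets it, but not between a vowel and a following unstressed vowel → unchanged [d].

[d]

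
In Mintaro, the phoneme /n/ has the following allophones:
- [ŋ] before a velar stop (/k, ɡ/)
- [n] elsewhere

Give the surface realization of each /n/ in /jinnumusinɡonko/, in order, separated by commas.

Occurrence 1 (position 3): no conditioning environment matches → elsewhere allophone [n].
Occurrence 2 (position 4): no conditioning environment matches → elsewhere allophone [n].
Occurrence 3 (position 10): before a velar stop → [ŋ].
Occurrence 4 (position 13): before a velar stop → [ŋ].

[n], [n], [ŋ], [ŋ]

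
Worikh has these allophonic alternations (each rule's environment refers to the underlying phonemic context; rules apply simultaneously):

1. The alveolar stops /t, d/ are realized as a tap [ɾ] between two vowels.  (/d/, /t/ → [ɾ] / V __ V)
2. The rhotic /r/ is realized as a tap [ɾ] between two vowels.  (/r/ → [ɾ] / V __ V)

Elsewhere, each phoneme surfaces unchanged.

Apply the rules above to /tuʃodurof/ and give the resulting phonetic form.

/t/ — word-initial; rule 1 does not apply here → [t].
/u/ stays [u].
/ʃ/ (between /u/ and /o/) is unaffected → [ʃ].
/o/ (between /ʃ/ and /d/) is unaffected → [o].
/d/ — between /o/ and /u/, between two vowels — surfaces as [ɾ] (rule 1).
/u/ (between /d/ and /r/) is unaffected → [u].
Rule 2 applies to /r/ (between /u/ and /o/: between two vowels) → [ɾ].
/o/ — not in any rule's target class → [o].
/f/ (word-final) is unaffected → [f].

[tuʃoɾuɾof]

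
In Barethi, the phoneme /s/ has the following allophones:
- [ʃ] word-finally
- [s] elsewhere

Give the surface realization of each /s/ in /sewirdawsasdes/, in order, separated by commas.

[s], [s], [s], [ʃ]

Occurrence 1 (position 1): no conditioning environment matches → elsewhere allophone [s].
Occurrence 2 (position 9): no conditioning environment matches → elsewhere allophone [s].
Occurrence 3 (position 11): no conditioning environment matches → elsewhere allophone [s].
Occurrence 4 (position 14): word-finally → [ʃ].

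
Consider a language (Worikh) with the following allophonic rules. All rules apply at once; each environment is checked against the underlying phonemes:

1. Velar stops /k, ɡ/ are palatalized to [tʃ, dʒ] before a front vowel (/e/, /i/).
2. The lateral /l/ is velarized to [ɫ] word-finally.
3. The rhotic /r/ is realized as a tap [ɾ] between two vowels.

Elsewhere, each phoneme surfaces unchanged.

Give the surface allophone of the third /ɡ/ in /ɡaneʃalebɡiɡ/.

[ɡ]

/ɡ/ — word-final; rule 1 does not apply here → [ɡ].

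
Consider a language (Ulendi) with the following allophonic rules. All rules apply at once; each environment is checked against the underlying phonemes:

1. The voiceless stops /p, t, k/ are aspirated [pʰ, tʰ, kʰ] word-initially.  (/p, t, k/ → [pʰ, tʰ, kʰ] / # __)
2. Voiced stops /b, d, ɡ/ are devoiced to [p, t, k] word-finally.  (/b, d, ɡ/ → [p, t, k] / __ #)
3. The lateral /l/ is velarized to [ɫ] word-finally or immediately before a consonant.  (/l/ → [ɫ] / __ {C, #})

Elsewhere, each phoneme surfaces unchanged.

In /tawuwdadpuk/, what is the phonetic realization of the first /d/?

[d]

/d/ (between /w/ and /a/): rule 2 targets it, but not word-finally → unchanged [d].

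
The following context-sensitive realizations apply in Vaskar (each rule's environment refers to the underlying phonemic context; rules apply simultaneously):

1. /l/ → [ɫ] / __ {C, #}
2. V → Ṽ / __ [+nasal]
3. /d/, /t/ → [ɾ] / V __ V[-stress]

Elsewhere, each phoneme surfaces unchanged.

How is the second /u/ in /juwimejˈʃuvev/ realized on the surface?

[u]

/u/ (between /ʃ/ and /v/) fails the environment for rule 2, so it stays [u].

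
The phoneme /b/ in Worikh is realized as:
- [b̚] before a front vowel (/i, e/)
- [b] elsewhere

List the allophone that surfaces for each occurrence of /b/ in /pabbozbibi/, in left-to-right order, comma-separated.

[b], [b], [b̚], [b̚]

Occurrence 1 (position 3): no conditioning environment matches → elsewhere allophone [b].
Occurrence 2 (position 4): no conditioning environment matches → elsewhere allophone [b].
Occurrence 3 (position 7): before a front vowel (/i, e/) → [b̚].
Occurrence 4 (position 9): before a front vowel (/i, e/) → [b̚].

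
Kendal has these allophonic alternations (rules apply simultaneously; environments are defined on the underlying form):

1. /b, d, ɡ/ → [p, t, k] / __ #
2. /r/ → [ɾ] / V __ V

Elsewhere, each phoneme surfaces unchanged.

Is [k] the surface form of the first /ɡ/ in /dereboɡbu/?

/ɡ/ (between /o/ and /b/) is in the target of rule 1 but the environment (word-finally) is not met → [ɡ].
The actual realization is [ɡ], not [k].

No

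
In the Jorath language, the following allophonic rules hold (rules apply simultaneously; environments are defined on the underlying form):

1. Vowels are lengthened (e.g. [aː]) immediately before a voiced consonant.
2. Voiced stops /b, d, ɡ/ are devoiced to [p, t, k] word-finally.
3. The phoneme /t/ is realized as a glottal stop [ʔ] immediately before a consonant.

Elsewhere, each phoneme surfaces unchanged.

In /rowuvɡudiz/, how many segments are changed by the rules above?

Segments that undergo a rule: /o/ → [oː] (rule 1); /u/ → [uː] (rule 1); /u/ → [uː] (rule 1); /i/ → [iː] (rule 1).
All other segments surface unchanged.

4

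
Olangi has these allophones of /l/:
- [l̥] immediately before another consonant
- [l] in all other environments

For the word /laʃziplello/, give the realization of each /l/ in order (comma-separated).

[l], [l], [l̥], [l]

Occurrence 1 (position 1): no conditioning environment matches → elsewhere allophone [l].
Occurrence 2 (position 7): no conditioning environment matches → elsewhere allophone [l].
Occurrence 3 (position 9): immediately before another consonant → [l̥].
Occurrence 4 (position 10): no conditioning environment matches → elsewhere allophone [l].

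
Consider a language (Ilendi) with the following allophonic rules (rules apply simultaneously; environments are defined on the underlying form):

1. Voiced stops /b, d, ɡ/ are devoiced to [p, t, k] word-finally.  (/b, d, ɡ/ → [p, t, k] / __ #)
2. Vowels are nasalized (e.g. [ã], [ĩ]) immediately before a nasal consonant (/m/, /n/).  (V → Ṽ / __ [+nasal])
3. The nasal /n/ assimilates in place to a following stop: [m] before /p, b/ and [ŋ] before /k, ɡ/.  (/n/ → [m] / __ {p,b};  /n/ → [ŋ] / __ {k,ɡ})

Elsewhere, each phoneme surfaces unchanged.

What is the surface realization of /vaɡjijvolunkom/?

[vaɡjijvolũŋkõm]

/v/ — not in any rule's target class → [v].
/a/ (between /v/ and /ɡ/): rule 2 targets it, but not before a nasal consonant → unchanged [a].
/ɡ/ (between /a/ and /j/): rule 1 targets it, but not word-finally → unchanged [ɡ].
/j/ (between /ɡ/ and /i/): no rule targets it → [j].
/i/ (between /j/ and /j/) is in the target of rule 2 but the environment (before a nasal consonant) is not met → [i].
/j/ stays [j].
/v/ — not in any rule's target class → [v].
/o/ (between /v/ and /l/) is in the target of rule 2 but the environment (before a nasal consonant) is not met → [o].
/l/ — not in any rule's target class → [l].
/u/ (between /l/ and /n/): before a nasal consonant, so rule 2 applies → [ũ].
/n/ (between /u/ and /k/) occurs before a labial or velar stop → [ŋ] by rule 3.
/k/ — not in any rule's target class → [k].
/o/ — between /k/ and /m/, before a nasal consonant — surfaces as [õ] (rule 2).
/m/ — not in any rule's target class → [m].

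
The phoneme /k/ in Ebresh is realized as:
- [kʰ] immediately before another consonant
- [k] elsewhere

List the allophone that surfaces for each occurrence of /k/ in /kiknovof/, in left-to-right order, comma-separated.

[k], [kʰ]

Occurrence 1 (position 1): no conditioning environment matches → elsewhere allophone [k].
Occurrence 2 (position 3): immediately before another consonant → [kʰ].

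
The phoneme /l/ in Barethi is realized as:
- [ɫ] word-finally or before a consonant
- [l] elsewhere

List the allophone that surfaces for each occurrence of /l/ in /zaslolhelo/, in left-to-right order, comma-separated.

[l], [ɫ], [l]

Occurrence 1 (position 4): no conditioning environment matches → elsewhere allophone [l].
Occurrence 2 (position 6): word-finally or before a consonant → [ɫ].
Occurrence 3 (position 9): no conditioning environment matches → elsewhere allophone [l].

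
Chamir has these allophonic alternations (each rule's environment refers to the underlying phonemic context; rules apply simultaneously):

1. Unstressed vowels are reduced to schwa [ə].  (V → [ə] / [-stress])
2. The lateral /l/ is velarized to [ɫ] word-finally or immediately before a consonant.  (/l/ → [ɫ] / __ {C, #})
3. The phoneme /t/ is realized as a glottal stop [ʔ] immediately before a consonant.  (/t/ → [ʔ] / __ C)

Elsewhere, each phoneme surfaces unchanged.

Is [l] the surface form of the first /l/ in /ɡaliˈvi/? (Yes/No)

Yes

/l/ (between /a/ and /i/) fails the environment for rule 2, so it stays [l].
The actual realization is [l], which matches [l].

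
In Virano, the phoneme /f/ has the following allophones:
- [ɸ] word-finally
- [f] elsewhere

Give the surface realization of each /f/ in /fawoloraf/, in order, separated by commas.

Occurrence 1 (position 1): no conditioning environment matches → elsewhere allophone [f].
Occurrence 2 (position 9): word-finally → [ɸ].

[f], [ɸ]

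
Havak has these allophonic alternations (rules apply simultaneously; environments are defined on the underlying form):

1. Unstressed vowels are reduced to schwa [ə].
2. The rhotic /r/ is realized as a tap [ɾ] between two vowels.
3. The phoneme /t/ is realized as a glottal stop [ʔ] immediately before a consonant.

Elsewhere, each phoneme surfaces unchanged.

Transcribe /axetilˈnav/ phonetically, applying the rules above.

[əxətəlˈnav]

/a/ (word-initial) occurs in an unstressed syllable → [ə] by rule 1.
/x/ stays [x].
/e/ (between /x/ and /t/): in an unstressed syllable, so rule 1 applies → [ə].
/t/ (between /e/ and /i/): rule 3 targets it, but not immediately before a consonant → unchanged [t].
/i/ (between /t/ and /l/) occurs in an unstressed syllable → [ə] by rule 1.
/l/ — not in any rule's target class → [l].
/n/ (between /l/ and /a/): no rule targets it → [n].
/a/ (between /n/ and /v/): rule 1 targets it, but not in an unstressed syllable → unchanged [a].
/v/ (word-final): no rule targets it → [v].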